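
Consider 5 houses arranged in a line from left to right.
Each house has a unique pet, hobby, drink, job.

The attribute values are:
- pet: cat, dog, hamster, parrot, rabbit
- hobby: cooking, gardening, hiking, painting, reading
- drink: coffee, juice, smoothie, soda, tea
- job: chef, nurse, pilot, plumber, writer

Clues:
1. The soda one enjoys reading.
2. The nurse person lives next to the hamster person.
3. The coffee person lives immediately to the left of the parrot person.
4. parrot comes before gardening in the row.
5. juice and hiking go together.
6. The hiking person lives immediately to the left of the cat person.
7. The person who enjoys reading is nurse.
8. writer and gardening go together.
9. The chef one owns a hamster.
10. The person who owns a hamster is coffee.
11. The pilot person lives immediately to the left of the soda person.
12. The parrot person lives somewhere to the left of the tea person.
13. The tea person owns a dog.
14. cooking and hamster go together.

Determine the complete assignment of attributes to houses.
Solution:

House | Pet | Hobby | Drink | Job
---------------------------------
  1   | rabbit | hiking | juice | pilot
  2   | cat | reading | soda | nurse
  3   | hamster | cooking | coffee | chef
  4   | parrot | painting | smoothie | plumber
  5   | dog | gardening | tea | writer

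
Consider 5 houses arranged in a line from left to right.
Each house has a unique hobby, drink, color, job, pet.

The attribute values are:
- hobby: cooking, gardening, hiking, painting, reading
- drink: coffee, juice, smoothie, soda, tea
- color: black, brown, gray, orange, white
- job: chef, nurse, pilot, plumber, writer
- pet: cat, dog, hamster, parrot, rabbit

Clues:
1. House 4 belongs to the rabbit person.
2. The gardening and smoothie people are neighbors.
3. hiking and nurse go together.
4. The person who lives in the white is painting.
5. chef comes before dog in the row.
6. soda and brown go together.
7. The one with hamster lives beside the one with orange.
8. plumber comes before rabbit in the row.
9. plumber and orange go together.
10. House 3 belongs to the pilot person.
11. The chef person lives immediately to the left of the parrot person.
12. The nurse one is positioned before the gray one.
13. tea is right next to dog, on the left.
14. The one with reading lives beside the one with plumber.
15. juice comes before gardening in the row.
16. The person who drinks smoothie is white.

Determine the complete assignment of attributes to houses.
Solution:

House | Hobby | Drink | Color | Job | Pet
-----------------------------------------
  1   | reading | juice | black | chef | hamster
  2   | gardening | tea | orange | plumber | parrot
  3   | painting | smoothie | white | pilot | dog
  4   | hiking | soda | brown | nurse | rabbit
  5   | cooking | coffee | gray | writer | cat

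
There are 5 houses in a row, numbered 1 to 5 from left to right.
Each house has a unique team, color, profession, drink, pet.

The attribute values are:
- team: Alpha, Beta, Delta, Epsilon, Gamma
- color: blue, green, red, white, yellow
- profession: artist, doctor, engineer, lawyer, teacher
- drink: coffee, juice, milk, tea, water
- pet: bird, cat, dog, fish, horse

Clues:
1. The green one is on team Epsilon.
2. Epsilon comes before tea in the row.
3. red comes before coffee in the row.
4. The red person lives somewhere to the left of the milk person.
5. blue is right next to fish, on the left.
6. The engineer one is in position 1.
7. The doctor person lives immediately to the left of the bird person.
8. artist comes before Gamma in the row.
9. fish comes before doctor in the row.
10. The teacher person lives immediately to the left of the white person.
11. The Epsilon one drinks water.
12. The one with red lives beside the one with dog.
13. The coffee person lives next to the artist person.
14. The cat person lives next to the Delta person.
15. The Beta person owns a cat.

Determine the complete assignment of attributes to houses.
Solution:

House | Team | Color | Profession | Drink | Pet
-----------------------------------------------
  1   | Beta | red | engineer | juice | cat
  2   | Delta | blue | teacher | coffee | dog
  3   | Alpha | white | artist | milk | fish
  4   | Epsilon | green | doctor | water | horse
  5   | Gamma | yellow | lawyer | tea | bird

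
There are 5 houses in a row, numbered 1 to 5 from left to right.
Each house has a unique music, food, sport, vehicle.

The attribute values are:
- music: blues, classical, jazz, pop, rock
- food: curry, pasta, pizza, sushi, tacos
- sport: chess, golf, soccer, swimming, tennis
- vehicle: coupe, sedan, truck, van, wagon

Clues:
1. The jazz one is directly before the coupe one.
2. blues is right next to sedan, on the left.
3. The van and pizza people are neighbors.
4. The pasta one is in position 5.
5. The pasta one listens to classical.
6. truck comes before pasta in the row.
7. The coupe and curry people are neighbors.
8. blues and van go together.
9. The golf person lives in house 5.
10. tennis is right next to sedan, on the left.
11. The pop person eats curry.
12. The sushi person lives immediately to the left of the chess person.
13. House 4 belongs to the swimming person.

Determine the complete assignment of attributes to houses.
Solution:

House | Music | Food | Sport | Vehicle
--------------------------------------
  1   | blues | sushi | tennis | van
  2   | jazz | pizza | chess | sedan
  3   | rock | tacos | soccer | coupe
  4   | pop | curry | swimming | truck
  5   | classical | pasta | golf | wagon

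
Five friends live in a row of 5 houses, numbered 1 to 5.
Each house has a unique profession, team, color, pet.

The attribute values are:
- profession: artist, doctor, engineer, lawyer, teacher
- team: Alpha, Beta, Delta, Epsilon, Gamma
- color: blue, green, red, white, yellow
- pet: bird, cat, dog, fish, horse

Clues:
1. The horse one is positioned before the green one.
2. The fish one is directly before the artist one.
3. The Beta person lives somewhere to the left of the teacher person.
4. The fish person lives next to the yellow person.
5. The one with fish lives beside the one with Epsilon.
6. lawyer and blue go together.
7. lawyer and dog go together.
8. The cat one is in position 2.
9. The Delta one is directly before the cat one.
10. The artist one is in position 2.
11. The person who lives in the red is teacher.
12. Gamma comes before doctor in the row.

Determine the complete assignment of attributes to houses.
Solution:

House | Profession | Team | Color | Pet
---------------------------------------
  1   | engineer | Delta | white | fish
  2   | artist | Epsilon | yellow | cat
  3   | lawyer | Beta | blue | dog
  4   | teacher | Gamma | red | horse
  5   | doctor | Alpha | green | bird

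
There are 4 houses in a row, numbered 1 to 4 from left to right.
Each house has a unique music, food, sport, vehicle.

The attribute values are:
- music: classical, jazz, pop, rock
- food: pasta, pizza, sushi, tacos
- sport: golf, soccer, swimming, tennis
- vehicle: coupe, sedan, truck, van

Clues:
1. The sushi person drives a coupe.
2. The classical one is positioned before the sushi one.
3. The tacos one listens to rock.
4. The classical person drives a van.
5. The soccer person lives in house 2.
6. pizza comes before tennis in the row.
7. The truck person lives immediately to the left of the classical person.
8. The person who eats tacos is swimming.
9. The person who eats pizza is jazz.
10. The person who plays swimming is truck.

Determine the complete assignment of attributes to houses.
Solution:

House | Music | Food | Sport | Vehicle
--------------------------------------
  1   | rock | tacos | swimming | truck
  2   | classical | pasta | soccer | van
  3   | jazz | pizza | golf | sedan
  4   | pop | sushi | tennis | coupe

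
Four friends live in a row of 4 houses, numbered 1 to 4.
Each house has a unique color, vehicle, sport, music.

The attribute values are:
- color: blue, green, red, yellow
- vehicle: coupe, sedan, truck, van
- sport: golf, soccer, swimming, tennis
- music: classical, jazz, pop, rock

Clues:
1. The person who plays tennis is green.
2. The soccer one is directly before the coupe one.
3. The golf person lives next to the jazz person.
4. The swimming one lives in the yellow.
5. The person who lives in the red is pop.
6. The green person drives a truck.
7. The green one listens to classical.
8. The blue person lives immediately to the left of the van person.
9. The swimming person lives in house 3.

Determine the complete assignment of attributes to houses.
Solution:

House | Color | Vehicle | Sport | Music
---------------------------------------
  1   | red | sedan | soccer | pop
  2   | blue | coupe | golf | rock
  3   | yellow | van | swimming | jazz
  4   | green | truck | tennis | classical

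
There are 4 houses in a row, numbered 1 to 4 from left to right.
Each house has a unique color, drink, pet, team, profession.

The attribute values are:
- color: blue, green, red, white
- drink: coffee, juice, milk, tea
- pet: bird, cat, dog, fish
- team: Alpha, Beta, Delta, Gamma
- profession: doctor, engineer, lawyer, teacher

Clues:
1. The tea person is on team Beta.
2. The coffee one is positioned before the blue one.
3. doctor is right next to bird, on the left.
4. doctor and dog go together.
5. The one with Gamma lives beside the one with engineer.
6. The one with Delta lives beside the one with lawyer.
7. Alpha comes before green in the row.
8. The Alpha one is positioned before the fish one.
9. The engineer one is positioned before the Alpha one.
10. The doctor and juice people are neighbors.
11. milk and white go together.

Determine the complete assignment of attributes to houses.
Solution:

House | Color | Drink | Pet | Team | Profession
-----------------------------------------------
  1   | red | coffee | dog | Gamma | doctor
  2   | blue | juice | bird | Delta | engineer
  3   | white | milk | cat | Alpha | lawyer
  4   | green | tea | fish | Beta | teacher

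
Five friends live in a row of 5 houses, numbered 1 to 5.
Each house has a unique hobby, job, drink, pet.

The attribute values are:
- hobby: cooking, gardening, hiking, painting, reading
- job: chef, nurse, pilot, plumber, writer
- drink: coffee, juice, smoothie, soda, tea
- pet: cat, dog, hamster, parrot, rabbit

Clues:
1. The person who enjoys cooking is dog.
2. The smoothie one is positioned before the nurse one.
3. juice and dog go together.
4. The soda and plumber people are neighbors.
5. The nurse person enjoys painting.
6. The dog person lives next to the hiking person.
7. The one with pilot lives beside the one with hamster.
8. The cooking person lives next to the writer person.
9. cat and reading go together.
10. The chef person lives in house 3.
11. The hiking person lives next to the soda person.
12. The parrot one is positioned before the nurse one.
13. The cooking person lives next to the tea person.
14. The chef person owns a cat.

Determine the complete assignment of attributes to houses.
Solution:

House | Hobby | Job | Drink | Pet
---------------------------------
  1   | cooking | pilot | juice | dog
  2   | hiking | writer | tea | hamster
  3   | reading | chef | soda | cat
  4   | gardening | plumber | smoothie | parrot
  5   | painting | nurse | coffee | rabbit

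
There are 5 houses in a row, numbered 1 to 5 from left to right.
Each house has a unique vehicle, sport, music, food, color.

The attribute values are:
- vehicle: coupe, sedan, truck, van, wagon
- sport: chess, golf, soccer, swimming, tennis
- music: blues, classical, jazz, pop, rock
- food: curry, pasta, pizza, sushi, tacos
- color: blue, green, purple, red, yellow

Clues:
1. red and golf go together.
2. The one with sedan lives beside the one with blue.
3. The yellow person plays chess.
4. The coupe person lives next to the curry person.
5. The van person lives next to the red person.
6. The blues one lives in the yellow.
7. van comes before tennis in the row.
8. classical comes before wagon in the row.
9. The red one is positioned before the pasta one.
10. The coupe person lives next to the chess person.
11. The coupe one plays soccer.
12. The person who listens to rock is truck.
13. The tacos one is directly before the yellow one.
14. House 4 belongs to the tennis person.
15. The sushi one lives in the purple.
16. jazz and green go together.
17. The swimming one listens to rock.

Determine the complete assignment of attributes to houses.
Solution:

House | Vehicle | Sport | Music | Food | Color
----------------------------------------------
  1   | coupe | soccer | jazz | tacos | green
  2   | van | chess | blues | curry | yellow
  3   | sedan | golf | classical | pizza | red
  4   | wagon | tennis | pop | pasta | blue
  5   | truck | swimming | rock | sushi | purple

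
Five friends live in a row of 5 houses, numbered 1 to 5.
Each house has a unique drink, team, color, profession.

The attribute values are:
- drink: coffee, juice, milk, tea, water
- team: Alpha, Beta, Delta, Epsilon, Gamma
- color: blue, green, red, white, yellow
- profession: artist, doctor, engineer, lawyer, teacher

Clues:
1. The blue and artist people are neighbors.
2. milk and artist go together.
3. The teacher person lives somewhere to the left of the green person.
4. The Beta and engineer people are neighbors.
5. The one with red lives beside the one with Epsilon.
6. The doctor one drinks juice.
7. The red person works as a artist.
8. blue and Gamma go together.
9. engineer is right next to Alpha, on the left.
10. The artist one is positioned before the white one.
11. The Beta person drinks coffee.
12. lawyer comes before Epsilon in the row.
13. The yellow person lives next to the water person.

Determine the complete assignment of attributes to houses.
Solution:

House | Drink | Team | Color | Profession
-----------------------------------------
  1   | coffee | Beta | yellow | lawyer
  2   | water | Gamma | blue | engineer
  3   | milk | Alpha | red | artist
  4   | tea | Epsilon | white | teacher
  5   | juice | Delta | green | doctor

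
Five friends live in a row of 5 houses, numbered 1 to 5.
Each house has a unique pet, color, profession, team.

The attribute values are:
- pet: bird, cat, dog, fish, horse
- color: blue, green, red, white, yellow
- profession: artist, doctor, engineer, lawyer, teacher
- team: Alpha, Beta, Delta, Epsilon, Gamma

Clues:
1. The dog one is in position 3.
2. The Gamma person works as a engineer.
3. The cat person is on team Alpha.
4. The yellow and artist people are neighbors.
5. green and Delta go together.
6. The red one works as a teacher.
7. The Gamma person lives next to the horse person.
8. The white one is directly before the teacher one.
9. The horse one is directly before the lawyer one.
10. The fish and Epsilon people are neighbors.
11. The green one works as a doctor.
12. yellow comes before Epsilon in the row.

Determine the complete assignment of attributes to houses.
Solution:

House | Pet | Color | Profession | Team
---------------------------------------
  1   | fish | yellow | engineer | Gamma
  2   | horse | blue | artist | Epsilon
  3   | dog | white | lawyer | Beta
  4   | cat | red | teacher | Alpha
  5   | bird | green | doctor | Delta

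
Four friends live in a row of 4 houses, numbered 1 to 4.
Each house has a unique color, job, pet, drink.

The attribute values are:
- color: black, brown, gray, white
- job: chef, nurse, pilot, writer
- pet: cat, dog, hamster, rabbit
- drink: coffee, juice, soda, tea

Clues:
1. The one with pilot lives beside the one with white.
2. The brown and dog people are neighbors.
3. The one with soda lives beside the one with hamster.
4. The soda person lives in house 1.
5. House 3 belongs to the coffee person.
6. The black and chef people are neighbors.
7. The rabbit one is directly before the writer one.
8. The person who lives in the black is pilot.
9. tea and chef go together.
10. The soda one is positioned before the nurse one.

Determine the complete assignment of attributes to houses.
Solution:

House | Color | Job | Pet | Drink
---------------------------------
  1   | black | pilot | cat | soda
  2   | white | chef | hamster | tea
  3   | brown | nurse | rabbit | coffee
  4   | gray | writer | dog | juice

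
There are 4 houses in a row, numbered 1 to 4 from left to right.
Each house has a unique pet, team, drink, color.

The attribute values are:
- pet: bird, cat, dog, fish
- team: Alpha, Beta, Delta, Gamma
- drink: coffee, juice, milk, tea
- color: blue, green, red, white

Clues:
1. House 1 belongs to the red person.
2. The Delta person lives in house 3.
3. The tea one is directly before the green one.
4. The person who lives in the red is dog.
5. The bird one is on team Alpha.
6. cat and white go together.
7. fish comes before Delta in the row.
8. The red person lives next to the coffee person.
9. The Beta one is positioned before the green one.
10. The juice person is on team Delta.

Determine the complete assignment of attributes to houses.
Solution:

House | Pet | Team | Drink | Color
----------------------------------
  1   | dog | Beta | tea | red
  2   | fish | Gamma | coffee | green
  3   | cat | Delta | juice | white
  4   | bird | Alpha | milk | blue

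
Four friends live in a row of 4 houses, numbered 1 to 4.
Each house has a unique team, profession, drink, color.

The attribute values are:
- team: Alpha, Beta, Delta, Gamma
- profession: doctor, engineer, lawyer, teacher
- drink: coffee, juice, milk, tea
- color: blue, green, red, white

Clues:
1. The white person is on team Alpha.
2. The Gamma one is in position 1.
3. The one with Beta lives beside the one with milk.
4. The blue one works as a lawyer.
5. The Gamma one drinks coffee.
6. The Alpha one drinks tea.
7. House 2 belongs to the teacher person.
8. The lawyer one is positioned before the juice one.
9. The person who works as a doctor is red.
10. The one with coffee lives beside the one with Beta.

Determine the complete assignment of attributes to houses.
Solution:

House | Team | Profession | Drink | Color
-----------------------------------------
  1   | Gamma | lawyer | coffee | blue
  2   | Beta | teacher | juice | green
  3   | Delta | doctor | milk | red
  4   | Alpha | engineer | tea | white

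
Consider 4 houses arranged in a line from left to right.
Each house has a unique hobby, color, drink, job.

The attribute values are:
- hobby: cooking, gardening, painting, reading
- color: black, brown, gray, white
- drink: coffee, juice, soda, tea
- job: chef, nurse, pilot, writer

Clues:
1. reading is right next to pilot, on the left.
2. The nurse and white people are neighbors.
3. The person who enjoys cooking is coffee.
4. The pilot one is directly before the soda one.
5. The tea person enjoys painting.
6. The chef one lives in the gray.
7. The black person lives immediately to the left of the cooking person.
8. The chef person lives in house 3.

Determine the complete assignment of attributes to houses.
Solution:

House | Hobby | Color | Drink | Job
-----------------------------------
  1   | reading | black | juice | nurse
  2   | cooking | white | coffee | pilot
  3   | gardening | gray | soda | chef
  4   | painting | brown | tea | writer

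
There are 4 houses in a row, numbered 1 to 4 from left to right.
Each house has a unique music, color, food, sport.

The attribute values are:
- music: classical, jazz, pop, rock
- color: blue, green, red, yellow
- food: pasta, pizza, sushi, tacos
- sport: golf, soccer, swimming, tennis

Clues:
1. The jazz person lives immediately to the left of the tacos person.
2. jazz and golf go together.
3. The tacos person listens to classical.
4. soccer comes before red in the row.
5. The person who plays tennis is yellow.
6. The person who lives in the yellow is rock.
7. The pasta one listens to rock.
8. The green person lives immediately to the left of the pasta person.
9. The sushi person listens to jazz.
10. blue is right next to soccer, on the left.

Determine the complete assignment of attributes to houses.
Solution:

House | Music | Color | Food | Sport
------------------------------------
  1   | jazz | blue | sushi | golf
  2   | classical | green | tacos | soccer
  3   | rock | yellow | pasta | tennis
  4   | pop | red | pizza | swimming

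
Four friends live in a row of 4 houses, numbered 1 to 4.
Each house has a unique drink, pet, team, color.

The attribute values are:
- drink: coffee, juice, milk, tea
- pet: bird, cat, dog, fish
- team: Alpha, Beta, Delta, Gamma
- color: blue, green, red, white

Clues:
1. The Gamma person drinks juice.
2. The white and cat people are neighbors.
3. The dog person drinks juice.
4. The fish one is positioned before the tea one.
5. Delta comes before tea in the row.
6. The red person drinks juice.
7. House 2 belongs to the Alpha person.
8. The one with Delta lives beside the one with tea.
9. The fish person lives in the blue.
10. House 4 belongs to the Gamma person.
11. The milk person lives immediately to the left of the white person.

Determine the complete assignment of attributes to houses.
Solution:

House | Drink | Pet | Team | Color
----------------------------------
  1   | milk | fish | Delta | blue
  2   | tea | bird | Alpha | white
  3   | coffee | cat | Beta | green
  4   | juice | dog | Gamma | red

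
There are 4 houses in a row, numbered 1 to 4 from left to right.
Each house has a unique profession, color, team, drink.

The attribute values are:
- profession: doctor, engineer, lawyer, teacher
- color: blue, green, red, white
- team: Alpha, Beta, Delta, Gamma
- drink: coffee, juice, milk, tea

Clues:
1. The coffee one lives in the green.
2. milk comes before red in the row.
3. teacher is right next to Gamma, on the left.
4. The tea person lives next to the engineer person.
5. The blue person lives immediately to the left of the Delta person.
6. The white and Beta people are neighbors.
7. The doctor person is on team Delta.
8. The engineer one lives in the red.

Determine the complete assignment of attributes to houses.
Solution:

House | Profession | Color | Team | Drink
-----------------------------------------
  1   | teacher | green | Alpha | coffee
  2   | lawyer | blue | Gamma | milk
  3   | doctor | white | Delta | tea
  4   | engineer | red | Beta | juice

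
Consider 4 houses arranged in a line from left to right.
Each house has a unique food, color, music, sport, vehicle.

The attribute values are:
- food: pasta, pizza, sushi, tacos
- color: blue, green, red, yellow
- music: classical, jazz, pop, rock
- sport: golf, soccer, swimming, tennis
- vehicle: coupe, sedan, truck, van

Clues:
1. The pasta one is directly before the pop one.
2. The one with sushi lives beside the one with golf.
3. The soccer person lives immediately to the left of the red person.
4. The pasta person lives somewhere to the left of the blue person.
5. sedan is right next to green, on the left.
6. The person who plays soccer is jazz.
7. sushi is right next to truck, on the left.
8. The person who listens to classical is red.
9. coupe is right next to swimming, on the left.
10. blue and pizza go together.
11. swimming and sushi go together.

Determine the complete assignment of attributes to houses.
Solution:

House | Food | Color | Music | Sport | Vehicle
----------------------------------------------
  1   | tacos | yellow | jazz | soccer | coupe
  2   | sushi | red | classical | swimming | sedan
  3   | pasta | green | rock | golf | truck
  4   | pizza | blue | pop | tennis | van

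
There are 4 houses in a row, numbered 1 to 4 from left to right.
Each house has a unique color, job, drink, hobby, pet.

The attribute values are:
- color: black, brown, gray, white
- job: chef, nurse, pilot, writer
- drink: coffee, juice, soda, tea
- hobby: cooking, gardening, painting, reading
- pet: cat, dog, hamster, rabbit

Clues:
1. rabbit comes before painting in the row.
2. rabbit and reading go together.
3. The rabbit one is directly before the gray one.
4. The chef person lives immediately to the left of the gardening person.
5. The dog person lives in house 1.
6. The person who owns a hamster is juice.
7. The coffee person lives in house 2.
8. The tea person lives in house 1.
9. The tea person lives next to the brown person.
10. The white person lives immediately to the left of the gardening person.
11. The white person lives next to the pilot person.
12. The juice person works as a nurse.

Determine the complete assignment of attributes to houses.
Solution:

House | Color | Job | Drink | Hobby | Pet
-----------------------------------------
  1   | white | chef | tea | cooking | dog
  2   | brown | pilot | coffee | gardening | cat
  3   | black | writer | soda | reading | rabbit
  4   | gray | nurse | juice | painting | hamster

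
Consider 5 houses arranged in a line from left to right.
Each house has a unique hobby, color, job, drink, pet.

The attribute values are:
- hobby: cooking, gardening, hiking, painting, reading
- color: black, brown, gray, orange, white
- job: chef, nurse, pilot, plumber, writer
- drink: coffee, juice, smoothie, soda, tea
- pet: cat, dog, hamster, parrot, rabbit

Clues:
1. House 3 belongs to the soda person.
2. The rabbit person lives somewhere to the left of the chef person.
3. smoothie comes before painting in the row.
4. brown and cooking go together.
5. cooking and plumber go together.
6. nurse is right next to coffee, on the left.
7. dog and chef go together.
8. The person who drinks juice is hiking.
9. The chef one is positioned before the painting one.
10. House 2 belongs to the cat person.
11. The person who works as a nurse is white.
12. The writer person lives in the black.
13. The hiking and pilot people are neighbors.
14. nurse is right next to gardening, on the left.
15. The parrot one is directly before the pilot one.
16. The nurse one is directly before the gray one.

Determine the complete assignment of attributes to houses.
Solution:

House | Hobby | Color | Job | Drink | Pet
-----------------------------------------
  1   | hiking | white | nurse | juice | parrot
  2   | gardening | gray | pilot | coffee | cat
  3   | cooking | brown | plumber | soda | rabbit
  4   | reading | orange | chef | smoothie | dog
  5   | painting | black | writer | tea | hamster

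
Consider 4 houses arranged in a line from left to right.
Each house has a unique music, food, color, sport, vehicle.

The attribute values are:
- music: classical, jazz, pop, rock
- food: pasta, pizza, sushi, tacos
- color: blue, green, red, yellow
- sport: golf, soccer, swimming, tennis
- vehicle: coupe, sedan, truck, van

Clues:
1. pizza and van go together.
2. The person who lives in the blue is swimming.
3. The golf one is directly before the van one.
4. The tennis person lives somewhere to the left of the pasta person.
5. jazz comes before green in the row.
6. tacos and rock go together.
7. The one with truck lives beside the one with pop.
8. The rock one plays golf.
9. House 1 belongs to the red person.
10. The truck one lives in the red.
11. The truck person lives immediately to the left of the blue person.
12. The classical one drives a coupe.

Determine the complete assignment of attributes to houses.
Solution:

House | Music | Food | Color | Sport | Vehicle
----------------------------------------------
  1   | rock | tacos | red | golf | truck
  2   | pop | pizza | blue | swimming | van
  3   | jazz | sushi | yellow | tennis | sedan
  4   | classical | pasta | green | soccer | coupe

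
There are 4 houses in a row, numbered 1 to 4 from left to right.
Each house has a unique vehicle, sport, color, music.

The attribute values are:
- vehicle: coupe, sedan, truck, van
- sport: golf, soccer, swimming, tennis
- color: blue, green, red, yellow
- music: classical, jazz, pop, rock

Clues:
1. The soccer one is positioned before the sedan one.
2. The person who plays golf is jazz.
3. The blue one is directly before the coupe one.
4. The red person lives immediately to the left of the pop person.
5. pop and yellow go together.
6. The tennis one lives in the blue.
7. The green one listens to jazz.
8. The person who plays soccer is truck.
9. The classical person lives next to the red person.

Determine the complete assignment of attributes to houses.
Solution:

House | Vehicle | Sport | Color | Music
---------------------------------------
  1   | van | tennis | blue | classical
  2   | coupe | swimming | red | rock
  3   | truck | soccer | yellow | pop
  4   | sedan | golf | green | jazz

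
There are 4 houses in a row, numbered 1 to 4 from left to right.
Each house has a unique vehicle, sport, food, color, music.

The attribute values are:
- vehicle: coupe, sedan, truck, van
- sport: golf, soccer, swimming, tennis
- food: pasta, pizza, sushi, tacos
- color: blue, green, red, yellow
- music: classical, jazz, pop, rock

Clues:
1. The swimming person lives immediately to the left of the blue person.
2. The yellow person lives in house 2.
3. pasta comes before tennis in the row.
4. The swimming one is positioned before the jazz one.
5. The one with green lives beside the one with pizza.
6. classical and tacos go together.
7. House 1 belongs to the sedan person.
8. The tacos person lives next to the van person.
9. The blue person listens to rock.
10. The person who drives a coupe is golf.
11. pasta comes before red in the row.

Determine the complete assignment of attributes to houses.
Solution:

House | Vehicle | Sport | Food | Color | Music
----------------------------------------------
  1   | sedan | soccer | tacos | green | classical
  2   | van | swimming | pizza | yellow | pop
  3   | coupe | golf | pasta | blue | rock
  4   | truck | tennis | sushi | red | jazz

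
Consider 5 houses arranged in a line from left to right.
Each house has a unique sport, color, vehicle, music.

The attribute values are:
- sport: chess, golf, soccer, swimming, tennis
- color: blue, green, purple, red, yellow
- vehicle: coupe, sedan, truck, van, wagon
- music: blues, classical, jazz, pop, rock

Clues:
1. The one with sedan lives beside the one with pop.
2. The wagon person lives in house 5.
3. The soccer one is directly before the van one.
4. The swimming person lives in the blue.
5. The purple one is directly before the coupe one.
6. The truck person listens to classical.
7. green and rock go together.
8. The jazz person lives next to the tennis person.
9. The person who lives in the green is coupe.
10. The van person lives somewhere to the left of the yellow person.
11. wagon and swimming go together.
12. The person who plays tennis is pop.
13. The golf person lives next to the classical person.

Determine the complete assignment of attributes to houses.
Solution:

House | Sport | Color | Vehicle | Music
---------------------------------------
  1   | soccer | red | sedan | jazz
  2   | tennis | purple | van | pop
  3   | golf | green | coupe | rock
  4   | chess | yellow | truck | classical
  5   | swimming | blue | wagon | blues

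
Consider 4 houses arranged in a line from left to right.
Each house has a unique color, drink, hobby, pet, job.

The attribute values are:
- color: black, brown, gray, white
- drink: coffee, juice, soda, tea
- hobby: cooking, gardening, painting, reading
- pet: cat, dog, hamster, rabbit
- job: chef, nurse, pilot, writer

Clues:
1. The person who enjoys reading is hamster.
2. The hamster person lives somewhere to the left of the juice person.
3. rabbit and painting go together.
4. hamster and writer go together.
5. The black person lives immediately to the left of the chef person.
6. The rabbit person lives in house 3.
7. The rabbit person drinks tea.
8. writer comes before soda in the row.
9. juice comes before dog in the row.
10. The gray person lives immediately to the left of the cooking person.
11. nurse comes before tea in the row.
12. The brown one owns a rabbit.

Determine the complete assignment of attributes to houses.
Solution:

House | Color | Drink | Hobby | Pet | Job
-----------------------------------------
  1   | gray | coffee | reading | hamster | writer
  2   | black | juice | cooking | cat | nurse
  3   | brown | tea | painting | rabbit | chef
  4   | white | soda | gardening | dog | pilot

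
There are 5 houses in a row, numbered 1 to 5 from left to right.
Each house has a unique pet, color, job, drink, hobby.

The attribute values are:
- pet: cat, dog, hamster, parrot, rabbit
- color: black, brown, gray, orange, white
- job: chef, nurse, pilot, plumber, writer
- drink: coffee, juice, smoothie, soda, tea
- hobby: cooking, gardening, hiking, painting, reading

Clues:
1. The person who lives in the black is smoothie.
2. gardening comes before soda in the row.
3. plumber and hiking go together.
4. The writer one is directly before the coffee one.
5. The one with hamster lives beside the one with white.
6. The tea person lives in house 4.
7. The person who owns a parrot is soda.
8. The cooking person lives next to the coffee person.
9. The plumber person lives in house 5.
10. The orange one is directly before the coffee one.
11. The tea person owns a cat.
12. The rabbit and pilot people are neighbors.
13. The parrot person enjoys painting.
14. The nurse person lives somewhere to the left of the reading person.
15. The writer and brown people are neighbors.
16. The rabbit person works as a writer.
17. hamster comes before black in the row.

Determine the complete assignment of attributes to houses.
Solution:

House | Pet | Color | Job | Drink | Hobby
-----------------------------------------
  1   | rabbit | orange | writer | juice | cooking
  2   | hamster | brown | pilot | coffee | gardening
  3   | parrot | white | nurse | soda | painting
  4   | cat | gray | chef | tea | reading
  5   | dog | black | plumber | smoothie | hiking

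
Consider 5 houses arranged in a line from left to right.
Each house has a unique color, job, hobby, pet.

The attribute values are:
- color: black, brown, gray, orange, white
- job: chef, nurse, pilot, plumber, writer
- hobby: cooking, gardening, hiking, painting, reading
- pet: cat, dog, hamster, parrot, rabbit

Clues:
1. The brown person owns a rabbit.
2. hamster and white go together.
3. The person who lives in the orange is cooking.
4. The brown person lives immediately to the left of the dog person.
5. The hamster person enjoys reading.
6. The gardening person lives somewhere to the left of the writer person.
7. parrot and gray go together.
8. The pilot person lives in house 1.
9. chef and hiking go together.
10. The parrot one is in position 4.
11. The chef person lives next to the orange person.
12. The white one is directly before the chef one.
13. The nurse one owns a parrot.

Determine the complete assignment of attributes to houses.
Solution:

House | Color | Job | Hobby | Pet
---------------------------------
  1   | white | pilot | reading | hamster
  2   | brown | chef | hiking | rabbit
  3   | orange | plumber | cooking | dog
  4   | gray | nurse | gardening | parrot
  5   | black | writer | painting | cat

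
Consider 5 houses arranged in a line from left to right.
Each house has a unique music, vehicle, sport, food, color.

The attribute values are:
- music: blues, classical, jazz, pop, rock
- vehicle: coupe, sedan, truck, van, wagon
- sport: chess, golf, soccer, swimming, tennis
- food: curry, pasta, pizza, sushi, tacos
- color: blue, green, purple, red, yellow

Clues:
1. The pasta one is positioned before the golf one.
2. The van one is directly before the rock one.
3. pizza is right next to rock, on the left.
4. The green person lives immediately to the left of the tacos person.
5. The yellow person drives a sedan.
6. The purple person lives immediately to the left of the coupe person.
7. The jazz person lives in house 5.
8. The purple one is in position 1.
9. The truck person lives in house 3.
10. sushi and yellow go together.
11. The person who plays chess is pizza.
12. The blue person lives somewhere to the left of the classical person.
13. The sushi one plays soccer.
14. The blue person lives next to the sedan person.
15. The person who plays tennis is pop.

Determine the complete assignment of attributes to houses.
Solution:

House | Music | Vehicle | Sport | Food | Color
----------------------------------------------
  1   | blues | van | chess | pizza | purple
  2   | rock | coupe | swimming | pasta | green
  3   | pop | truck | tennis | tacos | blue
  4   | classical | sedan | soccer | sushi | yellow
  5   | jazz | wagon | golf | curry | red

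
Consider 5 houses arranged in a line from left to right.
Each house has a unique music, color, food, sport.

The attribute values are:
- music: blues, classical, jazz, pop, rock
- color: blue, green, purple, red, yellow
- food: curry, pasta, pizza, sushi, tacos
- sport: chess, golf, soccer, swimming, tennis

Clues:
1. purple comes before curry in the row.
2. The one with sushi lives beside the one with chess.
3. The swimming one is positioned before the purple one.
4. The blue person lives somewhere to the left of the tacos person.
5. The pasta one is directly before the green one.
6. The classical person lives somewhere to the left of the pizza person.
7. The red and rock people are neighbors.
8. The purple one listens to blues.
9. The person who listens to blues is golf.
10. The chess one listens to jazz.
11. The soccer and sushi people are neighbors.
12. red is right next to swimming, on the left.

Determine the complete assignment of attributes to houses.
Solution:

House | Music | Color | Food | Sport
------------------------------------
  1   | classical | red | pasta | soccer
  2   | rock | green | sushi | swimming
  3   | jazz | blue | pizza | chess
  4   | blues | purple | tacos | golf
  5   | pop | yellow | curry | tennis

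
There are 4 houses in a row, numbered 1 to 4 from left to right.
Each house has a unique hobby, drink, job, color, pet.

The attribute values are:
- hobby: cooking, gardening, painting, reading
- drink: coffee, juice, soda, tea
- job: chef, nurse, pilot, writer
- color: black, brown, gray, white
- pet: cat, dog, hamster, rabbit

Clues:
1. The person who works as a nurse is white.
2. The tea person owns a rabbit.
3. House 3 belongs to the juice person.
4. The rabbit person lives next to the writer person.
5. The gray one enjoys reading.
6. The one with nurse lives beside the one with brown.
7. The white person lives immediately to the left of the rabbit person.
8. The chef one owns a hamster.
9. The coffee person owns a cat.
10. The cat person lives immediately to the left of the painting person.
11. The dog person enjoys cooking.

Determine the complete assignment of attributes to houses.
Solution:

House | Hobby | Drink | Job | Color | Pet
-----------------------------------------
  1   | gardening | coffee | nurse | white | cat
  2   | painting | tea | pilot | brown | rabbit
  3   | cooking | juice | writer | black | dog
  4   | reading | soda | chef | gray | hamster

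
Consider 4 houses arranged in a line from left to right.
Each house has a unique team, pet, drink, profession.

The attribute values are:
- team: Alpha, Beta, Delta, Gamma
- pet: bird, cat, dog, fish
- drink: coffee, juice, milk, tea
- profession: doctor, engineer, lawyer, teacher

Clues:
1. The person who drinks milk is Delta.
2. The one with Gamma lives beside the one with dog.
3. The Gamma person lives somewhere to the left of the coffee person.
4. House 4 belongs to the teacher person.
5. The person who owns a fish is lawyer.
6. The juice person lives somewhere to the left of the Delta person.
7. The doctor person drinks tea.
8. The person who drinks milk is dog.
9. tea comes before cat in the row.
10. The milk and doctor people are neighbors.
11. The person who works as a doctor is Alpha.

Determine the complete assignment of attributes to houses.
Solution:

House | Team | Pet | Drink | Profession
---------------------------------------
  1   | Gamma | fish | juice | lawyer
  2   | Delta | dog | milk | engineer
  3   | Alpha | bird | tea | doctor
  4   | Beta | cat | coffee | teacher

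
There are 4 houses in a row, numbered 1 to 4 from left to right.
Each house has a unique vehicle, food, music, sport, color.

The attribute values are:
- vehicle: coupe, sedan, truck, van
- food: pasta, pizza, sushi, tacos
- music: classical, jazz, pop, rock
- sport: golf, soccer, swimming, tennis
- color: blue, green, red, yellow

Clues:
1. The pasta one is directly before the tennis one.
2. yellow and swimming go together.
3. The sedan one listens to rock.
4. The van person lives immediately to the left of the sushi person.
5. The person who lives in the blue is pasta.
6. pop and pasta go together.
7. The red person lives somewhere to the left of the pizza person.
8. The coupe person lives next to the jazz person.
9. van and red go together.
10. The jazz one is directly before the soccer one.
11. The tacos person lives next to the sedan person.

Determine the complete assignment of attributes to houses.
Solution:

House | Vehicle | Food | Music | Sport | Color
----------------------------------------------
  1   | coupe | pasta | pop | golf | blue
  2   | van | tacos | jazz | tennis | red
  3   | sedan | sushi | rock | soccer | green
  4   | truck | pizza | classical | swimming | yellow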